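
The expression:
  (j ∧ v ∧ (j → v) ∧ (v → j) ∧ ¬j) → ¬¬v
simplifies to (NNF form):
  True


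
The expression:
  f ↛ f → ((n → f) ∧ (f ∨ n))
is always true.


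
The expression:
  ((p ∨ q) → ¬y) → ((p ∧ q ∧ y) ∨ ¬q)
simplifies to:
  y ∨ ¬q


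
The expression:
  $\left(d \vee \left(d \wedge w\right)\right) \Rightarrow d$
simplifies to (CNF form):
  $\text{True}$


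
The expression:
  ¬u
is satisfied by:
  {u: False}


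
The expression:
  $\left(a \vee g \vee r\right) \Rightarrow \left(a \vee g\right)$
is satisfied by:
  {a: True, g: True, r: False}
  {a: True, g: False, r: False}
  {g: True, a: False, r: False}
  {a: False, g: False, r: False}
  {r: True, a: True, g: True}
  {r: True, a: True, g: False}
  {r: True, g: True, a: False}


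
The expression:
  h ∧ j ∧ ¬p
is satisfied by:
  {h: True, j: True, p: False}


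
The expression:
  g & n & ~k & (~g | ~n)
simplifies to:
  False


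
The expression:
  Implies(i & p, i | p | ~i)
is always true.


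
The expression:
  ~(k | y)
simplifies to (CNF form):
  ~k & ~y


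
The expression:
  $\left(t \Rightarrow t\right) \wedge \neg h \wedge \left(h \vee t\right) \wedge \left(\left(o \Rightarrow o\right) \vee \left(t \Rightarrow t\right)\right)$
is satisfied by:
  {t: True, h: False}


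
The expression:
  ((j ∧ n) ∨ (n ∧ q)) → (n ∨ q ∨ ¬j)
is always true.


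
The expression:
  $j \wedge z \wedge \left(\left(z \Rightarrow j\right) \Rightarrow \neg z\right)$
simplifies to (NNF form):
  $\text{False}$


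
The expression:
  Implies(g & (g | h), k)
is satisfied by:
  {k: True, g: False}
  {g: False, k: False}
  {g: True, k: True}


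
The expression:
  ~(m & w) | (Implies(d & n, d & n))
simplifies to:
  True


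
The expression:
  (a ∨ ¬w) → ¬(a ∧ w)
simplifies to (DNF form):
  ¬a ∨ ¬w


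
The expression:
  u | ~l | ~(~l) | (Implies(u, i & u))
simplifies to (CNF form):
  True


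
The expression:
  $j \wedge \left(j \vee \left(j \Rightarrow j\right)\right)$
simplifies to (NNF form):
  $j$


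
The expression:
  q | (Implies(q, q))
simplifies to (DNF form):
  True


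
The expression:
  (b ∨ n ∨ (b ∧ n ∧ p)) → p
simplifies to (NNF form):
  p ∨ (¬b ∧ ¬n)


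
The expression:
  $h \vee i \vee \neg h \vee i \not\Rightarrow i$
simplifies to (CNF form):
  $\text{True}$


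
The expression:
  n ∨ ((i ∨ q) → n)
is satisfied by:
  {n: True, i: False, q: False}
  {n: True, q: True, i: False}
  {n: True, i: True, q: False}
  {n: True, q: True, i: True}
  {q: False, i: False, n: False}


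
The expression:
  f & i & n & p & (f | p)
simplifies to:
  f & i & n & p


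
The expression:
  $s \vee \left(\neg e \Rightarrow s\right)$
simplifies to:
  $e \vee s$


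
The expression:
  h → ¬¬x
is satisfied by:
  {x: True, h: False}
  {h: False, x: False}
  {h: True, x: True}


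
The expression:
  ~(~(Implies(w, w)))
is always true.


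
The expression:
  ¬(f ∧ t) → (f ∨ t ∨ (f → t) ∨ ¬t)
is always true.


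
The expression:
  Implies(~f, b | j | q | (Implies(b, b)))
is always true.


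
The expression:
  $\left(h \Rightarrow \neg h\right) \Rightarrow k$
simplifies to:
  $h \vee k$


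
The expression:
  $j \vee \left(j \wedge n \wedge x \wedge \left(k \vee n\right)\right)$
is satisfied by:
  {j: True}


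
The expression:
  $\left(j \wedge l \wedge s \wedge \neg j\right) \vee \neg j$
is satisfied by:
  {j: False}


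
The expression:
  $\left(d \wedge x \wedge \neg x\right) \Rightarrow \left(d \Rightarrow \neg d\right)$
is always true.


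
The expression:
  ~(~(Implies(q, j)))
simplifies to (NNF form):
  j | ~q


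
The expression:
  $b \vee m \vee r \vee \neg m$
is always true.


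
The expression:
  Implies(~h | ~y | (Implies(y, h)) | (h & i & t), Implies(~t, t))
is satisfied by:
  {t: True}


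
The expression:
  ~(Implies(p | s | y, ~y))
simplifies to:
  y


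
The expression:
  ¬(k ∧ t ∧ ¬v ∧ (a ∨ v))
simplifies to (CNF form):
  v ∨ ¬a ∨ ¬k ∨ ¬t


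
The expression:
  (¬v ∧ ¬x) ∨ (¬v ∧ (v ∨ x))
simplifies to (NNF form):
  ¬v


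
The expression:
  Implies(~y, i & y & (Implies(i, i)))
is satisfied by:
  {y: True}


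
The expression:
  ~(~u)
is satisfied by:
  {u: True}


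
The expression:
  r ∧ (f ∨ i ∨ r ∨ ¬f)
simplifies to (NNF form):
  r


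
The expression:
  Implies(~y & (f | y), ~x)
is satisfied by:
  {y: True, x: False, f: False}
  {x: False, f: False, y: False}
  {f: True, y: True, x: False}
  {f: True, x: False, y: False}
  {y: True, x: True, f: False}
  {x: True, y: False, f: False}
  {f: True, x: True, y: True}


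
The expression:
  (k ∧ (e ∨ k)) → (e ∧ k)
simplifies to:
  e ∨ ¬k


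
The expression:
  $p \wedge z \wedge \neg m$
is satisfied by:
  {z: True, p: True, m: False}


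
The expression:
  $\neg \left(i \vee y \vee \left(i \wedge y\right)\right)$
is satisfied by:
  {i: False, y: False}


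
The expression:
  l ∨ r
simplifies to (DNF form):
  l ∨ r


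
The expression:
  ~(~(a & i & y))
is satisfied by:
  {a: True, i: True, y: True}


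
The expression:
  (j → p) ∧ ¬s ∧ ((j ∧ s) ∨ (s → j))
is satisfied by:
  {p: True, s: False, j: False}
  {p: False, s: False, j: False}
  {j: True, p: True, s: False}


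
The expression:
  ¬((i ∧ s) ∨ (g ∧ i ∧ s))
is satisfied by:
  {s: False, i: False}
  {i: True, s: False}
  {s: True, i: False}


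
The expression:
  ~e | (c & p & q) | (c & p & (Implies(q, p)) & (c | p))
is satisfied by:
  {c: True, p: True, e: False}
  {c: True, p: False, e: False}
  {p: True, c: False, e: False}
  {c: False, p: False, e: False}
  {c: True, e: True, p: True}


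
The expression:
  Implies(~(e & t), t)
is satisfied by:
  {t: True}


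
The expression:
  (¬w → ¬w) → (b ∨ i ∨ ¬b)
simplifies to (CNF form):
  True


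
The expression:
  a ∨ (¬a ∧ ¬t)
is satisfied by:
  {a: True, t: False}
  {t: False, a: False}
  {t: True, a: True}


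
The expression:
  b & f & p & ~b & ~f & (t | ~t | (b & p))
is never true.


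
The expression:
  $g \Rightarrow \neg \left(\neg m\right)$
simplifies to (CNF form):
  $m \vee \neg g$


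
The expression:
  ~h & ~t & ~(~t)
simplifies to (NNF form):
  False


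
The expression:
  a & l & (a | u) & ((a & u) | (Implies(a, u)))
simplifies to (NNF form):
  a & l & u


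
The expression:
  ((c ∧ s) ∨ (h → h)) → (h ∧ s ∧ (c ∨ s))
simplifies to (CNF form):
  h ∧ s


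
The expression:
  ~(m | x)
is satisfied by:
  {x: False, m: False}


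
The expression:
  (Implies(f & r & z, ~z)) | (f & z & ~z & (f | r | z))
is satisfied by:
  {z: False, r: False, f: False}
  {f: True, z: False, r: False}
  {r: True, z: False, f: False}
  {f: True, r: True, z: False}
  {z: True, f: False, r: False}
  {f: True, z: True, r: False}
  {r: True, z: True, f: False}


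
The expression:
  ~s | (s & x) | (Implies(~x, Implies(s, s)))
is always true.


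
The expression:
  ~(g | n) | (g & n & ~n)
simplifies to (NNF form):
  ~g & ~n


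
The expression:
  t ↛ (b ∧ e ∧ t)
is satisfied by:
  {t: True, e: False, b: False}
  {t: True, b: True, e: False}
  {t: True, e: True, b: False}


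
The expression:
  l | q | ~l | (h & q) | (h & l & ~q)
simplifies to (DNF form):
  True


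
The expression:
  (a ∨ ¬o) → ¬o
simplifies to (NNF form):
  ¬a ∨ ¬o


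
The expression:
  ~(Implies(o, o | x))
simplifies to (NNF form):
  False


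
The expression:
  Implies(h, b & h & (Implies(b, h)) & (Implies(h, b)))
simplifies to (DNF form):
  b | ~h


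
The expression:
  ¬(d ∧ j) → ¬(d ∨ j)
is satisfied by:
  {d: False, j: False}
  {j: True, d: True}


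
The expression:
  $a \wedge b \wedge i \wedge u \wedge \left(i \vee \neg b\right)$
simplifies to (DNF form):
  $a \wedge b \wedge i \wedge u$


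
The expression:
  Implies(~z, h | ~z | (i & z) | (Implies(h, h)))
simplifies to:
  True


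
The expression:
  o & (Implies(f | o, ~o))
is never true.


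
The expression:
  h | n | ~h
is always true.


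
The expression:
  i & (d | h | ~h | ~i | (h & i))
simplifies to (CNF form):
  i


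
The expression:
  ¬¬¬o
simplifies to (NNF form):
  ¬o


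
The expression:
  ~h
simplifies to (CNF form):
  ~h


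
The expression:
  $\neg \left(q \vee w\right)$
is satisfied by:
  {q: False, w: False}


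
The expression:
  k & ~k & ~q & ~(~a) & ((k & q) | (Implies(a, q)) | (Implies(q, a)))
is never true.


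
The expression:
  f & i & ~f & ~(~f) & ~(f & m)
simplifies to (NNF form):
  False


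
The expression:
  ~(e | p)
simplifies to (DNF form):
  ~e & ~p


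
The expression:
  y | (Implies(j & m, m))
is always true.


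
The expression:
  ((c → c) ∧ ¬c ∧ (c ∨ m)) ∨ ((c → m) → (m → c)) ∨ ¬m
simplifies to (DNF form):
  True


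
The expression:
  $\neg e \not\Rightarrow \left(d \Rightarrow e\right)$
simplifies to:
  $d \wedge \neg e$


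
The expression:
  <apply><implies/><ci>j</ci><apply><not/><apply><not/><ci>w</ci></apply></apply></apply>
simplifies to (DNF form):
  <apply><or/><ci>w</ci><apply><not/><ci>j</ci></apply></apply>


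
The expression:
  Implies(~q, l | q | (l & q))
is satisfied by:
  {q: True, l: True}
  {q: True, l: False}
  {l: True, q: False}


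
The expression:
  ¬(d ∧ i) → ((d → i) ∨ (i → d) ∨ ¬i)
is always true.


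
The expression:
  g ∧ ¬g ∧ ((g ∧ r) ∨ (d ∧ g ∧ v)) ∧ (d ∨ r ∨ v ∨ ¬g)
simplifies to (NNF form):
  False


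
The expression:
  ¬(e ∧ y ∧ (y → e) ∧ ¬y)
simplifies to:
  True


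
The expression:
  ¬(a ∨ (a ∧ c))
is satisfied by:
  {a: False}


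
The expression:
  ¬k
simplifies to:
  ¬k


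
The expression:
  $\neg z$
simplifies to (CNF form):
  $\neg z$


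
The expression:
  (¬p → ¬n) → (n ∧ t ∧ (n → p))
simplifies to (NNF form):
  n ∧ (t ∨ ¬p)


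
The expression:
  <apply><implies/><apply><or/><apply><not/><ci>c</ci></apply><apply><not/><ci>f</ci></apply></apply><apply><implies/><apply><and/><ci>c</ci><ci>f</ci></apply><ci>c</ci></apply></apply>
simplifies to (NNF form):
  <true/>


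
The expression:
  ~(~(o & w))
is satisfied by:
  {w: True, o: True}


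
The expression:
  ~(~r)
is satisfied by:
  {r: True}


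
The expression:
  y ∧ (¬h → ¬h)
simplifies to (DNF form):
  y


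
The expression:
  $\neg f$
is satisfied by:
  {f: False}


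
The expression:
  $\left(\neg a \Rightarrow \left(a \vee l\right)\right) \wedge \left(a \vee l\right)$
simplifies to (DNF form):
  $a \vee l$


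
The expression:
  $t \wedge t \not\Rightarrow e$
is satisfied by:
  {t: True, e: False}


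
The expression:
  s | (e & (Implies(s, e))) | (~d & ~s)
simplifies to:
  e | s | ~d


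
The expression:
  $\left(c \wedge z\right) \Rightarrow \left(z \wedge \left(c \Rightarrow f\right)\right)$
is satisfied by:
  {f: True, c: False, z: False}
  {f: False, c: False, z: False}
  {z: True, f: True, c: False}
  {z: True, f: False, c: False}
  {c: True, f: True, z: False}
  {c: True, f: False, z: False}
  {c: True, z: True, f: True}


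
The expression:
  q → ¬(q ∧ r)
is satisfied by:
  {q: False, r: False}
  {r: True, q: False}
  {q: True, r: False}


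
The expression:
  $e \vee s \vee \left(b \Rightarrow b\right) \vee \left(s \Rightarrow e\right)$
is always true.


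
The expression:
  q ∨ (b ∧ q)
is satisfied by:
  {q: True}


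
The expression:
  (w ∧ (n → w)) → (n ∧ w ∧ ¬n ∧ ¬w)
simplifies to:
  ¬w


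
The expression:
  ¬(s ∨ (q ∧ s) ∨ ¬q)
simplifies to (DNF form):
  q ∧ ¬s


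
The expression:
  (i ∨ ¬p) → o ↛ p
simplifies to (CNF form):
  (o ∨ p) ∧ (o ∨ ¬i) ∧ (p ∨ ¬p) ∧ (¬i ∨ ¬p)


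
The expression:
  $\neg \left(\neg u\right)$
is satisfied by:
  {u: True}


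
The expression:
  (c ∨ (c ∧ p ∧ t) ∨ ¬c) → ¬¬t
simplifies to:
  t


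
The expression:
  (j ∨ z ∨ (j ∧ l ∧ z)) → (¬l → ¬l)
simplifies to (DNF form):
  True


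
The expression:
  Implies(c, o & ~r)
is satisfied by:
  {o: True, c: False, r: False}
  {o: False, c: False, r: False}
  {r: True, o: True, c: False}
  {r: True, o: False, c: False}
  {c: True, o: True, r: False}


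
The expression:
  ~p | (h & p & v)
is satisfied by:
  {h: True, v: True, p: False}
  {h: True, v: False, p: False}
  {v: True, h: False, p: False}
  {h: False, v: False, p: False}
  {h: True, p: True, v: True}


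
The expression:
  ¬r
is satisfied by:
  {r: False}


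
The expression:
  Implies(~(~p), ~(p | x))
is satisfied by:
  {p: False}


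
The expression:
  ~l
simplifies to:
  ~l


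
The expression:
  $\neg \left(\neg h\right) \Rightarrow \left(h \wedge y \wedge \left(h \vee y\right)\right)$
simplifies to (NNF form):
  $y \vee \neg h$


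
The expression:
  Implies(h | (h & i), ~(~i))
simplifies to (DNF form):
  i | ~h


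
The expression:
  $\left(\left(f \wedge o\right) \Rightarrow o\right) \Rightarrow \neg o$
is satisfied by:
  {o: False}


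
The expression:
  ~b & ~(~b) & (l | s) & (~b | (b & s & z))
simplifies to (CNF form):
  False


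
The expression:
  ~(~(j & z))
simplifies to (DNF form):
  j & z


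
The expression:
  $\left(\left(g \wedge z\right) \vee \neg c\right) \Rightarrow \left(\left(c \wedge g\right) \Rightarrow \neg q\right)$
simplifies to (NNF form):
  $\neg c \vee \neg g \vee \neg q \vee \neg z$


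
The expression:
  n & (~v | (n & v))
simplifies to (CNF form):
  n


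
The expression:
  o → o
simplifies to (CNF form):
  True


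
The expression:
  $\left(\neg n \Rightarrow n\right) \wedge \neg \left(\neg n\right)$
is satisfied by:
  {n: True}


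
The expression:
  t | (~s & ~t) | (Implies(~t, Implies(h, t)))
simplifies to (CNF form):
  t | ~h | ~s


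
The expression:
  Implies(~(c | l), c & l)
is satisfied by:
  {c: True, l: True}
  {c: True, l: False}
  {l: True, c: False}


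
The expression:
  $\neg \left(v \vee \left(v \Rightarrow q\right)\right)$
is never true.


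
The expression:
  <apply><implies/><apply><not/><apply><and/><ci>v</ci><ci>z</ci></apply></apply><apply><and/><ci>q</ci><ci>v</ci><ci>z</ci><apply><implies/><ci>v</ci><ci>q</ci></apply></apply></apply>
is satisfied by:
  {z: True, v: True}


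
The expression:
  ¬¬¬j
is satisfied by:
  {j: False}


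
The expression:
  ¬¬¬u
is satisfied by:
  {u: False}


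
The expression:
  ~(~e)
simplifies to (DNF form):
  e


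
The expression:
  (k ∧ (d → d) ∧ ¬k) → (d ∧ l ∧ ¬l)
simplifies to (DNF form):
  True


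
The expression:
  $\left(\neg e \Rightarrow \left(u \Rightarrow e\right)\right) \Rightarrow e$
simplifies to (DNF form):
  $e \vee u$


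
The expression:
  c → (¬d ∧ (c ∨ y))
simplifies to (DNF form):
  ¬c ∨ ¬d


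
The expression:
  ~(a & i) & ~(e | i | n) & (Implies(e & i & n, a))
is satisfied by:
  {n: False, i: False, e: False}


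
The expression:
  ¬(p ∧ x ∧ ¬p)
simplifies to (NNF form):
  True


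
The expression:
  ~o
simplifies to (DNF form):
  ~o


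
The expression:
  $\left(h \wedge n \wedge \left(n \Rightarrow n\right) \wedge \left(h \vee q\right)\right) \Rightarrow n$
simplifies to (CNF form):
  $\text{True}$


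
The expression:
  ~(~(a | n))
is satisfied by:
  {n: True, a: True}
  {n: True, a: False}
  {a: True, n: False}


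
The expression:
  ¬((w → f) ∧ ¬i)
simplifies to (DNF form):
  i ∨ (w ∧ ¬f)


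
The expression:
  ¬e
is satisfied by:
  {e: False}


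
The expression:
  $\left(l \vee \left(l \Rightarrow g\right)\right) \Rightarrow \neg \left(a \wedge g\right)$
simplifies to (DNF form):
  $\neg a \vee \neg g$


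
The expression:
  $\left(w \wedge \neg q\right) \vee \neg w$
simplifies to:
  $\neg q \vee \neg w$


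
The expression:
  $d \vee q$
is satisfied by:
  {d: True, q: True}
  {d: True, q: False}
  {q: True, d: False}


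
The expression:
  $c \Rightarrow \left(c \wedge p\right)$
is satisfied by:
  {p: True, c: False}
  {c: False, p: False}
  {c: True, p: True}


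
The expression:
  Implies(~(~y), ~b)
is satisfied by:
  {y: False, b: False}
  {b: True, y: False}
  {y: True, b: False}


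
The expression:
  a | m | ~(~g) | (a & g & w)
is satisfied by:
  {a: True, m: True, g: True}
  {a: True, m: True, g: False}
  {a: True, g: True, m: False}
  {a: True, g: False, m: False}
  {m: True, g: True, a: False}
  {m: True, g: False, a: False}
  {g: True, m: False, a: False}


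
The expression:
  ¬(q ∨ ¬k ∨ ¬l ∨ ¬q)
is never true.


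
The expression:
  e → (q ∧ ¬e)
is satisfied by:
  {e: False}


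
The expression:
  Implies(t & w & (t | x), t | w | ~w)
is always true.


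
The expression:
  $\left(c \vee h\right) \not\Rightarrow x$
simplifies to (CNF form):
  $\neg x \wedge \left(c \vee h\right)$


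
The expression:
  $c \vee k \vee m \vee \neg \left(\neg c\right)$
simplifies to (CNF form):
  $c \vee k \vee m$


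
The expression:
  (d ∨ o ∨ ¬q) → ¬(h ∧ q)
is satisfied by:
  {o: False, h: False, q: False, d: False}
  {d: True, o: False, h: False, q: False}
  {o: True, d: False, h: False, q: False}
  {d: True, o: True, h: False, q: False}
  {q: True, d: False, o: False, h: False}
  {d: True, q: True, o: False, h: False}
  {q: True, o: True, d: False, h: False}
  {d: True, q: True, o: True, h: False}
  {h: True, q: False, o: False, d: False}
  {h: True, d: True, q: False, o: False}
  {h: True, o: True, q: False, d: False}
  {d: True, h: True, o: True, q: False}
  {h: True, q: True, d: False, o: False}


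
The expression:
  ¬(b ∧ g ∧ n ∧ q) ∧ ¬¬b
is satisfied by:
  {b: True, g: False, q: False, n: False}
  {n: True, b: True, g: False, q: False}
  {q: True, b: True, g: False, n: False}
  {n: True, q: True, b: True, g: False}
  {g: True, b: True, n: False, q: False}
  {n: True, g: True, b: True, q: False}
  {q: True, g: True, b: True, n: False}


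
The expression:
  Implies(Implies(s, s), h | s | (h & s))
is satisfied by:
  {s: True, h: True}
  {s: True, h: False}
  {h: True, s: False}


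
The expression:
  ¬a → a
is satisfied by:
  {a: True}


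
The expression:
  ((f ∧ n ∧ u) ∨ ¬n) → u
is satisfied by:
  {n: True, u: True}
  {n: True, u: False}
  {u: True, n: False}


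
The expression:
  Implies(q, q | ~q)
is always true.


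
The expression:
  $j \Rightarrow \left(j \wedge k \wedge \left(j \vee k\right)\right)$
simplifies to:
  $k \vee \neg j$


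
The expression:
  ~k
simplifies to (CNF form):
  ~k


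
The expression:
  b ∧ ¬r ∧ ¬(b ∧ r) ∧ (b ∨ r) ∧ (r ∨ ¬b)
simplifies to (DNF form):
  False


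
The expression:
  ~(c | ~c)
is never true.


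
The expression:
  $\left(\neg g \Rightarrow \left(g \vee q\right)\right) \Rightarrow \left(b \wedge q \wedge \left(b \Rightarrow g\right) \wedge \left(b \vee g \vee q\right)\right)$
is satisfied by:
  {b: True, q: False, g: False}
  {b: False, q: False, g: False}
  {q: True, g: True, b: True}


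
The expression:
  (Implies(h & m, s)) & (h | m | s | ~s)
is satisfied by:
  {s: True, h: False, m: False}
  {h: False, m: False, s: False}
  {s: True, m: True, h: False}
  {m: True, h: False, s: False}
  {s: True, h: True, m: False}
  {h: True, s: False, m: False}
  {s: True, m: True, h: True}


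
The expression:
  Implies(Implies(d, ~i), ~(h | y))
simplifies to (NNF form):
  (d | ~h) & (d | ~y) & (i | ~h) & (i | ~y)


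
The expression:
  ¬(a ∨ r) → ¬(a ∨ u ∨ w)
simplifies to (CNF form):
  (a ∨ r ∨ ¬u) ∧ (a ∨ r ∨ ¬w)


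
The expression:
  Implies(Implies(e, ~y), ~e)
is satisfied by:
  {y: True, e: False}
  {e: False, y: False}
  {e: True, y: True}


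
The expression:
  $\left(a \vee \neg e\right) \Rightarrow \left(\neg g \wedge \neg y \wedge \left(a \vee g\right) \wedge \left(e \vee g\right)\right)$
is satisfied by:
  {e: True, g: False, a: False, y: False}
  {y: True, e: True, g: False, a: False}
  {e: True, g: True, y: False, a: False}
  {y: True, e: True, g: True, a: False}
  {a: True, e: True, y: False, g: False}


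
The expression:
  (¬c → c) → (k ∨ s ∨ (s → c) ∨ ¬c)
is always true.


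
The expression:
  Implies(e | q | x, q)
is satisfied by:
  {q: True, e: False, x: False}
  {x: True, q: True, e: False}
  {q: True, e: True, x: False}
  {x: True, q: True, e: True}
  {x: False, e: False, q: False}


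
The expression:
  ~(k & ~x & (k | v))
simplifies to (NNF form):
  x | ~k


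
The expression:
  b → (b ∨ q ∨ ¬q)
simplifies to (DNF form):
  True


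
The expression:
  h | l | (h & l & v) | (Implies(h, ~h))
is always true.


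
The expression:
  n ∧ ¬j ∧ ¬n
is never true.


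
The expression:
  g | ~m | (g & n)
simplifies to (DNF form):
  g | ~m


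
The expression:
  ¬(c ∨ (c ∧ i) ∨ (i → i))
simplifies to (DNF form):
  False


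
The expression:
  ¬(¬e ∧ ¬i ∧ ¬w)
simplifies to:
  e ∨ i ∨ w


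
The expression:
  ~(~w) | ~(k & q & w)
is always true.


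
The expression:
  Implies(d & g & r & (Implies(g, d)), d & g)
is always true.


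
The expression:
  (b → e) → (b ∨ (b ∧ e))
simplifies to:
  b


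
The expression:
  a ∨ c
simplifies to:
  a ∨ c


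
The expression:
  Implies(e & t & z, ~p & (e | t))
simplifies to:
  ~e | ~p | ~t | ~z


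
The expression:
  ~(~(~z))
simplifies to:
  ~z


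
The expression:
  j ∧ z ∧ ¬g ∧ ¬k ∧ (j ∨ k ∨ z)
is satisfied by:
  {z: True, j: True, g: False, k: False}


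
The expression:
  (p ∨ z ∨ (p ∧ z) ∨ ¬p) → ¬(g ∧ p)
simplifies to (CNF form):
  ¬g ∨ ¬p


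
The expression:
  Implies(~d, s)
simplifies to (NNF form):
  d | s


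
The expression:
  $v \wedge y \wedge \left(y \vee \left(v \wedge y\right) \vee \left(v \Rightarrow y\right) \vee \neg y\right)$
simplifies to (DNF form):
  $v \wedge y$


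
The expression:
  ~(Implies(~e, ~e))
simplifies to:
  False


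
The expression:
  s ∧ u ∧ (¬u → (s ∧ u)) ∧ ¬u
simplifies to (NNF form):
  False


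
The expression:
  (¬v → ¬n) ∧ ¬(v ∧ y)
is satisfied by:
  {y: False, v: False, n: False}
  {v: True, y: False, n: False}
  {n: True, v: True, y: False}
  {y: True, v: False, n: False}


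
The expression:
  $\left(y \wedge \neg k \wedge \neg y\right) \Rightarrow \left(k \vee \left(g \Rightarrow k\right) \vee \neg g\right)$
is always true.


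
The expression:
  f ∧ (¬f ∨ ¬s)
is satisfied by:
  {f: True, s: False}


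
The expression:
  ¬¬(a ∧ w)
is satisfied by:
  {a: True, w: True}


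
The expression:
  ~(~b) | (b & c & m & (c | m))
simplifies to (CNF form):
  b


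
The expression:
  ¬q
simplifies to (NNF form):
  ¬q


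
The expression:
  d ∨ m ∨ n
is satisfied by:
  {n: True, d: True, m: True}
  {n: True, d: True, m: False}
  {n: True, m: True, d: False}
  {n: True, m: False, d: False}
  {d: True, m: True, n: False}
  {d: True, m: False, n: False}
  {m: True, d: False, n: False}


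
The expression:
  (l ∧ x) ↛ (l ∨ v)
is never true.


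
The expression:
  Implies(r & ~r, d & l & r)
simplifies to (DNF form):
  True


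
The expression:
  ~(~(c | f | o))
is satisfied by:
  {o: True, c: True, f: True}
  {o: True, c: True, f: False}
  {o: True, f: True, c: False}
  {o: True, f: False, c: False}
  {c: True, f: True, o: False}
  {c: True, f: False, o: False}
  {f: True, c: False, o: False}


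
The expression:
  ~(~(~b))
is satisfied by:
  {b: False}


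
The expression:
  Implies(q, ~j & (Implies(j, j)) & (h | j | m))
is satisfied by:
  {m: True, h: True, q: False, j: False}
  {m: True, h: False, q: False, j: False}
  {h: True, j: False, m: False, q: False}
  {j: False, h: False, m: False, q: False}
  {j: True, m: True, h: True, q: False}
  {j: True, m: True, h: False, q: False}
  {j: True, h: True, m: False, q: False}
  {j: True, h: False, m: False, q: False}
  {q: True, m: True, h: True, j: False}
  {q: True, m: True, h: False, j: False}
  {q: True, h: True, m: False, j: False}


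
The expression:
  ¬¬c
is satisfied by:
  {c: True}


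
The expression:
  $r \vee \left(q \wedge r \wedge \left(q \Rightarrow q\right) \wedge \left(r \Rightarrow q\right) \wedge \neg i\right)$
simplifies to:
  $r$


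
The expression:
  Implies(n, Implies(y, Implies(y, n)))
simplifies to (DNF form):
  True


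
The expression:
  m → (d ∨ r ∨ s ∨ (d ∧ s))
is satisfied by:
  {r: True, s: True, d: True, m: False}
  {r: True, s: True, m: False, d: False}
  {r: True, d: True, m: False, s: False}
  {r: True, m: False, d: False, s: False}
  {s: True, d: True, m: False, r: False}
  {s: True, m: False, d: False, r: False}
  {d: True, s: False, m: False, r: False}
  {s: False, m: False, d: False, r: False}
  {s: True, r: True, m: True, d: True}
  {s: True, r: True, m: True, d: False}
  {r: True, m: True, d: True, s: False}
  {r: True, m: True, s: False, d: False}
  {d: True, m: True, s: True, r: False}
  {m: True, s: True, r: False, d: False}
  {m: True, d: True, r: False, s: False}


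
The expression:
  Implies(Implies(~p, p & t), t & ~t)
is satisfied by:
  {p: False}


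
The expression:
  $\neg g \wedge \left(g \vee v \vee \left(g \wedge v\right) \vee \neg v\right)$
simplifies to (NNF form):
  $\neg g$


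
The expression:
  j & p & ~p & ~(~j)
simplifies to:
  False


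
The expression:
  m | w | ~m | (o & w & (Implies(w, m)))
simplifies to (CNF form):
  True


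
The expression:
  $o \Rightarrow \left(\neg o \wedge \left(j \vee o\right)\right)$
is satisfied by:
  {o: False}


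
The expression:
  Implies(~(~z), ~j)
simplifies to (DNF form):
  ~j | ~z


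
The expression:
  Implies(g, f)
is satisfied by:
  {f: True, g: False}
  {g: False, f: False}
  {g: True, f: True}


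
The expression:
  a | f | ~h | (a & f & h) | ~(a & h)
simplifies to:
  True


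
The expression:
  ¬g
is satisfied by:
  {g: False}


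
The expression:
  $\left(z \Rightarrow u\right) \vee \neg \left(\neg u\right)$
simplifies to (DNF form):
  $u \vee \neg z$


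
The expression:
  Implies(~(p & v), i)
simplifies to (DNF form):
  i | (p & v)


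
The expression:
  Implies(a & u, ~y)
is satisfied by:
  {u: False, y: False, a: False}
  {a: True, u: False, y: False}
  {y: True, u: False, a: False}
  {a: True, y: True, u: False}
  {u: True, a: False, y: False}
  {a: True, u: True, y: False}
  {y: True, u: True, a: False}


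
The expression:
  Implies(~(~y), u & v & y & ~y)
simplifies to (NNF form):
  ~y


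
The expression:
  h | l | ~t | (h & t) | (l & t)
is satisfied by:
  {l: True, h: True, t: False}
  {l: True, h: False, t: False}
  {h: True, l: False, t: False}
  {l: False, h: False, t: False}
  {l: True, t: True, h: True}
  {l: True, t: True, h: False}
  {t: True, h: True, l: False}


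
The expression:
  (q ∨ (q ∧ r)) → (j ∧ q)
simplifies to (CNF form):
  j ∨ ¬q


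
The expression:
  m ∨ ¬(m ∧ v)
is always true.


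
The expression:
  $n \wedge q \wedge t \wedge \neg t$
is never true.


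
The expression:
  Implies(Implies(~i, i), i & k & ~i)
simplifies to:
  ~i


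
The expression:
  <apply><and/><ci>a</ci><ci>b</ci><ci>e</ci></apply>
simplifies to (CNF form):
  <apply><and/><ci>a</ci><ci>b</ci><ci>e</ci></apply>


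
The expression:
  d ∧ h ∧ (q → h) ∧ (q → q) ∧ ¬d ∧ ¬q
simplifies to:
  False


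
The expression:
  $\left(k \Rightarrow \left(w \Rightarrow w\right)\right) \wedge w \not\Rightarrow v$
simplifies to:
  $w \wedge \neg v$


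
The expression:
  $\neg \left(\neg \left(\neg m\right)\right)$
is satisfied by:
  {m: False}


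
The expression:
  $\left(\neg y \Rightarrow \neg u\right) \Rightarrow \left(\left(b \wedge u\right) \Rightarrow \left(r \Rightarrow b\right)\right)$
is always true.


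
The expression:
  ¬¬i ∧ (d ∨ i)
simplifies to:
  i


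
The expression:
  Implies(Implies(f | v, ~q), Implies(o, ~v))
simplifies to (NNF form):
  q | ~o | ~v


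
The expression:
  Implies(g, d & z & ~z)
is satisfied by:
  {g: False}


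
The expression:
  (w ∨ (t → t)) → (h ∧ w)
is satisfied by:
  {h: True, w: True}


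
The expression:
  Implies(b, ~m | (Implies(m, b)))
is always true.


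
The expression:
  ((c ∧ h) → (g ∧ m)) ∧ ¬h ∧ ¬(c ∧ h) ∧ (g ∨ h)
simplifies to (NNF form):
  g ∧ ¬h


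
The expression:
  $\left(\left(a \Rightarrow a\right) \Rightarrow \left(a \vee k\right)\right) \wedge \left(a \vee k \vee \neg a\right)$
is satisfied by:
  {a: True, k: True}
  {a: True, k: False}
  {k: True, a: False}


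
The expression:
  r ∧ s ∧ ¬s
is never true.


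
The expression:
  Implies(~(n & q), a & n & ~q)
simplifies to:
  n & (a | q)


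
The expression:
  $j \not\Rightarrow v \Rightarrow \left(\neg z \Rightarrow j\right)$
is always true.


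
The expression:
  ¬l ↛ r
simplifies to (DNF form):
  r ∨ ¬l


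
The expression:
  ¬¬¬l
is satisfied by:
  {l: False}


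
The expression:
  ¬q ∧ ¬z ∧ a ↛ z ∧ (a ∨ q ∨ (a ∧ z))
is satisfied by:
  {a: True, q: False, z: False}


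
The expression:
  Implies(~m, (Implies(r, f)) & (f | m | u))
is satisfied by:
  {m: True, f: True, u: True, r: False}
  {m: True, f: True, u: False, r: False}
  {r: True, m: True, f: True, u: True}
  {r: True, m: True, f: True, u: False}
  {m: True, u: True, f: False, r: False}
  {m: True, u: False, f: False, r: False}
  {m: True, r: True, u: True, f: False}
  {m: True, r: True, u: False, f: False}
  {f: True, u: True, m: False, r: False}
  {f: True, m: False, u: False, r: False}
  {r: True, f: True, u: True, m: False}
  {r: True, f: True, m: False, u: False}
  {u: True, m: False, f: False, r: False}


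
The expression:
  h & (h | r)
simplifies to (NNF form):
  h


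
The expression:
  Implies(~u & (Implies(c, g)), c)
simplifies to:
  c | u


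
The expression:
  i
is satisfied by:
  {i: True}


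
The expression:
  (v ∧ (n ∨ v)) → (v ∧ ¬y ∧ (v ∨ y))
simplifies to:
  ¬v ∨ ¬y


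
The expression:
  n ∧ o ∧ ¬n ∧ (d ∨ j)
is never true.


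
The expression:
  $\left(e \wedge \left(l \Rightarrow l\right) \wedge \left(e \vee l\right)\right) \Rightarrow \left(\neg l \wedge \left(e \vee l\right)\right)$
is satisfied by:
  {l: False, e: False}
  {e: True, l: False}
  {l: True, e: False}


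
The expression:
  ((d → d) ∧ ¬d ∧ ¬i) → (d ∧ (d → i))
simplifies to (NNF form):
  d ∨ i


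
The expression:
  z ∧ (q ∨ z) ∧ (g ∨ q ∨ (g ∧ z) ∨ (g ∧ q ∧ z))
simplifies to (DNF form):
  (g ∧ z) ∨ (q ∧ z)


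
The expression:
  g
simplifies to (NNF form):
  g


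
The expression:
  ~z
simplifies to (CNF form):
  ~z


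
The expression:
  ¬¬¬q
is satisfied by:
  {q: False}


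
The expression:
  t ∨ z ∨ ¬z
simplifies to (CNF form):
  True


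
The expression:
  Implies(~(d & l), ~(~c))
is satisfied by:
  {d: True, c: True, l: True}
  {d: True, c: True, l: False}
  {c: True, l: True, d: False}
  {c: True, l: False, d: False}
  {d: True, l: True, c: False}


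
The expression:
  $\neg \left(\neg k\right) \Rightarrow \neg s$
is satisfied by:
  {s: False, k: False}
  {k: True, s: False}
  {s: True, k: False}


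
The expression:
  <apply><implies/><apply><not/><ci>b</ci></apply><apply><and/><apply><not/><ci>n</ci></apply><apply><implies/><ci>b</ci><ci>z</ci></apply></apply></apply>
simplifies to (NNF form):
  <apply><or/><ci>b</ci><apply><not/><ci>n</ci></apply></apply>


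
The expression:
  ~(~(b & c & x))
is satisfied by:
  {c: True, b: True, x: True}


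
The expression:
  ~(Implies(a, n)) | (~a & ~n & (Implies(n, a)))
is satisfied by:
  {n: False}


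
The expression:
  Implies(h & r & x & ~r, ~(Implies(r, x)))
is always true.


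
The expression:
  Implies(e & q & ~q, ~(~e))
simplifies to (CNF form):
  True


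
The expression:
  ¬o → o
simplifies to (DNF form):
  o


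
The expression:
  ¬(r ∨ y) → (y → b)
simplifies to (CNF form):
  True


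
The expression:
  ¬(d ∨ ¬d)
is never true.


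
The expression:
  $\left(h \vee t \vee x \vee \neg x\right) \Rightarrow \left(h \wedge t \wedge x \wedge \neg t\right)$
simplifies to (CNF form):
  $\text{False}$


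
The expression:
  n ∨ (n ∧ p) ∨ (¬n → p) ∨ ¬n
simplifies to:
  True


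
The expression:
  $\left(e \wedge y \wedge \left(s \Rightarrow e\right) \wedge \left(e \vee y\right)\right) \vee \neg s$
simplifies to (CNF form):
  $\left(e \vee \neg s\right) \wedge \left(y \vee \neg s\right)$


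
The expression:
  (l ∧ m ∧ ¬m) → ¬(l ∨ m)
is always true.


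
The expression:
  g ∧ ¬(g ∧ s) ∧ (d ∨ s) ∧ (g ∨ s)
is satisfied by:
  {d: True, g: True, s: False}


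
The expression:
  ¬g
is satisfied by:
  {g: False}


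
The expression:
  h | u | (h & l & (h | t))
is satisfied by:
  {u: True, h: True}
  {u: True, h: False}
  {h: True, u: False}


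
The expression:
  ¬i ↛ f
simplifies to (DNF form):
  f ∨ ¬i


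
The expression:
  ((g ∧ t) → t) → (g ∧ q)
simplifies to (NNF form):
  g ∧ q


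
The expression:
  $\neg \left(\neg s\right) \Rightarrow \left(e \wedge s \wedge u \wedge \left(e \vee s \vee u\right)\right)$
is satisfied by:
  {e: True, u: True, s: False}
  {e: True, u: False, s: False}
  {u: True, e: False, s: False}
  {e: False, u: False, s: False}
  {e: True, s: True, u: True}


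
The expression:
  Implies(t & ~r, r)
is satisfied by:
  {r: True, t: False}
  {t: False, r: False}
  {t: True, r: True}


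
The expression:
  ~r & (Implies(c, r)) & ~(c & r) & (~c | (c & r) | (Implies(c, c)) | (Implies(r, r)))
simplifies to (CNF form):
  ~c & ~r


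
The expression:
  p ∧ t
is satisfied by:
  {t: True, p: True}


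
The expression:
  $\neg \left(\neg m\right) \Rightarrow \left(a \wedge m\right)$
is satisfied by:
  {a: True, m: False}
  {m: False, a: False}
  {m: True, a: True}


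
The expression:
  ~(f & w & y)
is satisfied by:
  {w: False, y: False, f: False}
  {f: True, w: False, y: False}
  {y: True, w: False, f: False}
  {f: True, y: True, w: False}
  {w: True, f: False, y: False}
  {f: True, w: True, y: False}
  {y: True, w: True, f: False}


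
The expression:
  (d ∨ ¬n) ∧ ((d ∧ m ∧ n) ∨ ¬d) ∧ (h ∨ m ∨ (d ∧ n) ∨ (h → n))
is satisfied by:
  {m: True, d: False, n: False}
  {d: False, n: False, m: False}
  {n: True, m: True, d: True}


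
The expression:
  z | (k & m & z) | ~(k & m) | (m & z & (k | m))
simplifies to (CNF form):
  z | ~k | ~m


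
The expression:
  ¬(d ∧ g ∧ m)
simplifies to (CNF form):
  ¬d ∨ ¬g ∨ ¬m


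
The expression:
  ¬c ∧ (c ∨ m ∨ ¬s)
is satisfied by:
  {m: True, s: False, c: False}
  {s: False, c: False, m: False}
  {m: True, s: True, c: False}


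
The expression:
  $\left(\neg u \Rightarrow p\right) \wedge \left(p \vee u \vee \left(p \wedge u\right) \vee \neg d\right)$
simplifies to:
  $p \vee u$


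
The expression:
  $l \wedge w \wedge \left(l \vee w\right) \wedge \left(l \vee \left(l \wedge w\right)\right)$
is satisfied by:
  {w: True, l: True}


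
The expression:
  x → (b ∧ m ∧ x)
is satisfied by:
  {b: True, m: True, x: False}
  {b: True, m: False, x: False}
  {m: True, b: False, x: False}
  {b: False, m: False, x: False}
  {b: True, x: True, m: True}


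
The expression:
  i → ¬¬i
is always true.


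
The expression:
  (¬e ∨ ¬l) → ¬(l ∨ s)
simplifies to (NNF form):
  (e ∧ l) ∨ (¬l ∧ ¬s)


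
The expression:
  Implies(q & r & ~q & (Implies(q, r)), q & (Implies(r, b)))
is always true.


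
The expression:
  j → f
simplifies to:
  f ∨ ¬j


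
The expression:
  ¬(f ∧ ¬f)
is always true.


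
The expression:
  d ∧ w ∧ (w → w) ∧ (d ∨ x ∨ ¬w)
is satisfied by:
  {w: True, d: True}


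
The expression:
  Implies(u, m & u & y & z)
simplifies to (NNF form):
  ~u | (m & y & z)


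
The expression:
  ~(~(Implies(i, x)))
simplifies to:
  x | ~i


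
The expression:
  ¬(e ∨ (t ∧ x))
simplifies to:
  ¬e ∧ (¬t ∨ ¬x)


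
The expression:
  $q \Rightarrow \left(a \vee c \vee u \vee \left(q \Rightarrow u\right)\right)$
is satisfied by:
  {a: True, u: True, c: True, q: False}
  {a: True, u: True, c: False, q: False}
  {a: True, c: True, u: False, q: False}
  {a: True, c: False, u: False, q: False}
  {u: True, c: True, a: False, q: False}
  {u: True, a: False, c: False, q: False}
  {u: False, c: True, a: False, q: False}
  {u: False, a: False, c: False, q: False}
  {a: True, q: True, u: True, c: True}
  {a: True, q: True, u: True, c: False}
  {a: True, q: True, c: True, u: False}
  {a: True, q: True, c: False, u: False}
  {q: True, u: True, c: True, a: False}
  {q: True, u: True, c: False, a: False}
  {q: True, c: True, u: False, a: False}


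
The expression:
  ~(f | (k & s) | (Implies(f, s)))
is never true.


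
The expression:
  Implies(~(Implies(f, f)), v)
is always true.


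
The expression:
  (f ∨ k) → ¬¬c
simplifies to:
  c ∨ (¬f ∧ ¬k)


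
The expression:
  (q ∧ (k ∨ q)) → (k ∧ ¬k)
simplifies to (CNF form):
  ¬q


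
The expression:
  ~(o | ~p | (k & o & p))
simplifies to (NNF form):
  p & ~o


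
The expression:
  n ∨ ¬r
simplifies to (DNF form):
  n ∨ ¬r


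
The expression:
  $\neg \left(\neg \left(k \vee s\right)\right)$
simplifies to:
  $k \vee s$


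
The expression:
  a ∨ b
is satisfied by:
  {a: True, b: True}
  {a: True, b: False}
  {b: True, a: False}


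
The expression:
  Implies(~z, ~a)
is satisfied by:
  {z: True, a: False}
  {a: False, z: False}
  {a: True, z: True}


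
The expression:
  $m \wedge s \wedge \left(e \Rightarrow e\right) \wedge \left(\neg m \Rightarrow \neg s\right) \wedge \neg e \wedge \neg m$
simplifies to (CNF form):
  $\text{False}$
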